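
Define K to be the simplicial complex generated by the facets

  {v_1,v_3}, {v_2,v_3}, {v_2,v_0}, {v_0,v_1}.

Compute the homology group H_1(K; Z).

H_1 = Z.

Fix the vertex order v_0 < v_1 < v_2 < v_3 and write every simplex with vertices in increasing order. Then dim K = 1 and the simplices of K are:

  0-simplices (4): [v_0], [v_1], [v_2], [v_3]
  1-simplices (4): [v_0,v_1], [v_0,v_2], [v_1,v_3], [v_2,v_3]

Hence C_0 ≅ Z^4, C_1 ≅ Z^4.

Boundary ∂_1: C_1 → C_0 maps an edge to its endpoints' difference, ∂[p,q] = q − p. For instance
  ∂[v_0,v_1] = [v_1] − [v_0].
The resulting 4×4 matrix has rank 3, and its Smith normal form has invariant factors (1,1,1).

From H_k ≅ ker(∂_k) / im(∂_{k+1}) we obtain:

  H_1: rank ker ∂_1 − rank ∂_2 = (4 − 3) − 0 = 1, and there is no ∂_2, so H_1 ≅ Z.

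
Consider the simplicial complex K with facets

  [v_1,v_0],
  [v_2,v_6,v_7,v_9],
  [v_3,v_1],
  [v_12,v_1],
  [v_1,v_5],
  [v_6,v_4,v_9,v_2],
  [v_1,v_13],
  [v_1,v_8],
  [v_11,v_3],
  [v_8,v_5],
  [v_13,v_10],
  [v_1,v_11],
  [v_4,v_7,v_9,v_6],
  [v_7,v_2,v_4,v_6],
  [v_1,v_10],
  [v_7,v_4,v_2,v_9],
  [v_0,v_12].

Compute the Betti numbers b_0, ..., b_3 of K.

b_0 = 2, b_1 = 4, b_2 = 0, b_3 = 1.

Take the total order v_0 < v_1 < v_2 < v_3 < v_4 < v_5 < v_6 < v_7 < v_8 < v_9 < v_10 < v_11 < v_12 < v_13 on the vertex set. Then K (dimension 3) consists of the simplices:

  0-simplices (14): [v_0], [v_1], [v_2], [v_3], [v_4], [v_5], [v_6], [v_7], [v_8], [v_9], [v_10], [v_11], [v_12], [v_13]
  1-simplices (22): (22 of them)
  2-simplices (10): [v_2,v_4,v_6], [v_2,v_4,v_7], [v_2,v_4,v_9], [v_2,v_6,v_7], [v_2,v_6,v_9], [v_2,v_7,v_9], [v_4,v_6,v_7], [v_4,v_6,v_9], [v_4,v_7,v_9], [v_6,v_7,v_9]
  3-simplices (5): [v_2,v_4,v_6,v_7], [v_2,v_4,v_6,v_9], [v_2,v_4,v_7,v_9], [v_2,v_6,v_7,v_9], [v_4,v_6,v_7,v_9]

Hence C_0 ≅ Z^14, C_1 ≅ Z^22, C_2 ≅ Z^10, C_3 ≅ Z^5.

∂_1: C_1 → C_0 sends each edge [p,q] (with p < q) to q − p. For instance
  ∂[v_7,v_9] = [v_9] − [v_7].
The 14×22 boundary matrix has rank 12 and Smith normal form diag(1,1,1,1,1,1,1,1,1,1,1,1).

The boundary map ∂_2: C_2 → C_1 acts by ∂[p,q,r] = [q,r] − [p,r] + [p,q]. For instance
  ∂[v_2,v_4,v_9] = [v_4,v_9] − [v_2,v_9] + [v_2,v_4],
  ∂[v_6,v_7,v_9] = [v_7,v_9] − [v_6,v_9] + [v_6,v_7].
As a 22×10 matrix over Z this has rank 6, with invariant factors (1,1,1,1,1,1).

∂_3: C_3 → C_2 sends each 3-simplex σ to the alternating sum Σ_i (−1)^i (σ with its i-th vertex removed). For instance
  ∂[v_2,v_4,v_6,v_9] = [v_4,v_6,v_9] − [v_2,v_6,v_9] + [v_2,v_4,v_9] − [v_2,v_4,v_6],
  ∂[v_2,v_4,v_7,v_9] = [v_4,v_7,v_9] − [v_2,v_7,v_9] + [v_2,v_4,v_9] − [v_2,v_4,v_7].
The 10×5 boundary matrix has rank 4 and Smith normal form diag(1,1,1,1).

Reading off H_k = ker ∂_k / im ∂_{k+1}:

  H_0: rank C_0 − rank ∂_1 = 14 − 12 = 2, and the invariant factors of ∂_1 are all 1, so H_0 = Z^2.
  H_1: rank ker ∂_1 − rank ∂_2 = (22 − 12) − 6 = 4, and the invariant factors of ∂_2 are all 1, so H_1 = Z^4.
  H_2: rank ker ∂_2 − rank ∂_3 = (10 − 6) − 4 = 0, and the invariant factors of ∂_3 are all 1, so H_2 = 0.
  H_3: rank ker ∂_3 − rank ∂_4 = (5 − 4) − 0 = 1, and there is no ∂_4, so H_3 = Z.

(K is a triangulation of the disjoint union of the 3-sphere S^3 and a wedge of 4 circles.)

Hence the Betti numbers are b_0 = 2, b_1 = 4, b_2 = 0, b_3 = 1.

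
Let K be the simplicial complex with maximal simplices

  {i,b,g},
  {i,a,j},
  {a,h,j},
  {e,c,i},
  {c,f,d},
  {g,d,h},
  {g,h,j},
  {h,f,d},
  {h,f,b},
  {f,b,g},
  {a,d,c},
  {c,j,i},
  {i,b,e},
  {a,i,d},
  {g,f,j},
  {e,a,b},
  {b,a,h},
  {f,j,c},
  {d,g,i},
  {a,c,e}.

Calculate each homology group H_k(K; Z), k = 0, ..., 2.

H_0 ≅ Z,  H_1 ≅ Z ⊕ Z/2,  H_2 = 0.

Order the vertices as a < b < c < d < e < f < g < h < i < j. Listing each simplex with vertices in this order, K has dimension 2 with simplices:

  0-simplices (10): a, b, c, d, e, f, g, h, i, j
  1-simplices (30): ab, ac, ad, ae, ah, ai, aj, be, bf, bg, bh, bi, cd, ce, cf, ci, cj, df, dg, dh, di, ei, fg, fh, fj, gh, gi, gj, hj, ij
  2-simplices (20): abe, abh, acd, ace, adi, ahj, aij, bei, bfg, bfh, bgi, cdf, cei, cfj, cij, dfh, dgh, dgi, fgj, ghj

giving chain groups C_0 ≅ Z^10, C_1 ≅ Z^30, C_2 ≅ Z^20.

The boundary map ∂_1: C_1 → C_0 maps an edge to its endpoints' difference, ∂[p,q] = q − p.
As a 10×30 matrix over Z this has rank 9, with invariant factors (1,1,1,1,1,1,1,1,1).

∂_2: C_2 → C_1 sends each 2-simplex [p,q,r] to [q,r] − [p,r] + [p,q]. For instance
  ∂cei = ei − ci + ce,
  ∂acd = cd − ad + ac.
This gives a 30×20 integer matrix of rank 20; reducing to Smith normal form yields diagonal entries (1,1,1,1,1,1,1,1,1,1,1,1,1,1,1,1,1,1,1,2).

Reading off H_k = ker ∂_k / im ∂_{k+1}:

  H_0: rank C_0 − rank ∂_1 = 10 − 9 = 1, and the invariant factors of ∂_1 are all 1, so H_0 = Z.
  H_1: rank ker ∂_1 − rank ∂_2 = (30 − 9) − 20 = 1, and ∂_2 has invariant factor 2 > 1, so H_1 = Z ⊕ Z/2.
  H_2: rank ker ∂_2 − rank ∂_3 = (20 − 20) − 0 = 0, and there is no ∂_3, so H_2 = 0.

(K is a triangulation of the Klein bottle.)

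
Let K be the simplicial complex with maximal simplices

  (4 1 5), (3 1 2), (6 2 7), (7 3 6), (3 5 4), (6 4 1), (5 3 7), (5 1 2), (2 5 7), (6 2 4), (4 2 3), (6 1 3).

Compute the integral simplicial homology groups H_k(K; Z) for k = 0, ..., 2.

K has 7 vertices, 18 edges, 12 triangles.
rank ∂_0 = 0, rank ∂_1 = 6 ⇒ b_0 = 7 − 0 − 6 = 1; all invariant factors of ∂_1 are 1 so no torsion. So H_0 ≅ Z.
rank ∂_1 = 6, rank ∂_2 = 12 ⇒ b_1 = 18 − 6 − 12 = 0; ∂_2 has invariant factor(s) [2] giving torsion. So H_1 ≅ Z/2.
rank ∂_2 = 12, rank ∂_3 = 0 ⇒ b_2 = 12 − 12 − 0 = 0. So H_2 ≅ 0.

H_0 = Z,  H_1 = Z/2,  H_2 = 0.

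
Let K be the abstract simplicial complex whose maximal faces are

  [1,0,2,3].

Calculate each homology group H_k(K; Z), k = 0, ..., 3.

H_0 = Z,  H_1 = 0,  H_2 = 0,  H_3 = 0.

Fix the vertex order 0 < 1 < 2 < 3 and write every simplex with vertices in increasing order. Then dim K = 3 and the simplices of K are:

  0-simplices (4): [0], [1], [2], [3]
  1-simplices (6): [0,1], [0,2], [0,3], [1,2], [1,3], [2,3]
  2-simplices (4): [0,1,2], [0,1,3], [0,2,3], [1,2,3]
  3-simplices (1): [0,1,2,3]

Hence C_0 ≅ Z^4, C_1 ≅ Z^6, C_2 ≅ Z^4, C_3 ≅ Z^1.

∂_1: C_1 → C_0 is given by ∂[p,q] = [q] − [p].
The 4×6 boundary matrix has rank 3 and Smith normal form diag(1,1,1).

∂_2: C_2 → C_1 acts by ∂[p,q,r] = [q,r] − [p,r] + [p,q]. For instance
  ∂[0,2,3] = [2,3] − [0,3] + [0,2],
  ∂[0,1,2] = [1,2] − [0,2] + [0,1].
The resulting 6×4 matrix has rank 3, and its Smith normal form has invariant factors (1,1,1).

∂_3: C_3 → C_2 sends each 3-simplex σ to the alternating sum Σ_i (−1)^i (σ with its i-th vertex removed). For instance
  ∂[0,1,2,3] = [1,2,3] − [0,2,3] + [0,1,3] − [0,1,2].
The 4×1 boundary matrix has rank 1 and Smith normal form diag(1).

Computing H_k = (kernel of ∂_k) / (image of ∂_{k+1}):

  H_0: rank C_0 − rank ∂_1 = 4 − 3 = 1, and the invariant factors of ∂_1 are all 1, so H_0 ≅ Z.
  H_1: rank ker ∂_1 − rank ∂_2 = (6 − 3) − 3 = 0, and the invariant factors of ∂_2 are all 1, so H_1 ≅ 0.
  H_2: rank ker ∂_2 − rank ∂_3 = (4 − 3) − 1 = 0, and the invariant factors of ∂_3 are all 1, so H_2 ≅ 0.
  H_3: rank ker ∂_3 − rank ∂_4 = (1 − 1) − 0 = 0, and there is no ∂_4, so H_3 ≅ 0.

(K is a triangulation of the 3-simplex.)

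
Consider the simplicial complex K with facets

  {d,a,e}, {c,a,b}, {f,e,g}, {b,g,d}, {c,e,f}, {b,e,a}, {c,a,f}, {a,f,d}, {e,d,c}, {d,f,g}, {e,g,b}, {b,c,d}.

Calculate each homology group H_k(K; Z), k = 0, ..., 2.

H_0 = Z,  H_1 = Z/2,  H_2 = 0.

We work with the vertex ordering a < b < c < d < e < f < g. The simplices of K, each written with vertices in increasing order, are:

  0-simplices (7): a, b, c, d, e, f, g
  1-simplices (18): ab, ac, ad, ae, af, bc, bd, be, bg, cd, ce, cf, de, df, dg, ef, eg, fg
  2-simplices (12): abc, abe, acf, ade, adf, bcd, bdg, beg, cde, cef, dfg, efg

Hence C_0 ≅ Z^7, C_1 ≅ Z^18, C_2 ≅ Z^12.

Boundary ∂_1: C_1 → C_0 sends each edge [p,q] (with p < q) to q − p.
As a 7×18 matrix over Z this has rank 6, with invariant factors (1,1,1,1,1,1).

∂_2: C_2 → C_1 acts by ∂[p,q,r] = [q,r] − [p,r] + [p,q]. For instance
  ∂ade = de − ae + ad,
  ∂cde = de − ce + cd.
The 18×12 boundary matrix has rank 12 and Smith normal form diag(1,1,1,1,1,1,1,1,1,1,1,2).

Now H_k = ker ∂_k / im ∂_{k+1}, so:

  H_0: rank C_0 − rank ∂_1 = 7 − 6 = 1, and the invariant factors of ∂_1 are all 1, so H_0 = Z.
  H_1: rank ker ∂_1 − rank ∂_2 = (18 − 6) − 12 = 0, and ∂_2 has invariant factor 2 > 1, so H_1 = Z/2.
  H_2: rank ker ∂_2 − rank ∂_3 = (12 − 12) − 0 = 0, and there is no ∂_3, so H_2 = 0.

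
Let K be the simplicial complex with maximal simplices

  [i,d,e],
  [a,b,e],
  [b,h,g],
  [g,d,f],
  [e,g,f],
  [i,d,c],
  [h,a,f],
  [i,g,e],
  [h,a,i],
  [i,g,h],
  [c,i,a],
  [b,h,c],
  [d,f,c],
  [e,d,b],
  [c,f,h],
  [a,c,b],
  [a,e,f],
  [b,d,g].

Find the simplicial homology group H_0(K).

K has 9 vertices, 27 edges, 18 triangles.
rank ∂_0 = 0, rank ∂_1 = 8 ⇒ b_0 = 9 − 0 − 8 = 1; all invariant factors of ∂_1 are 1 so no torsion. So H_0 ≅ Z.

H_0 = Z.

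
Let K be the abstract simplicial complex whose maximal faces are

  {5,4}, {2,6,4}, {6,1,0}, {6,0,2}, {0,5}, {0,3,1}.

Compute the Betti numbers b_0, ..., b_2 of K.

Fix the vertex order 0 < 1 < 2 < 3 < 4 < 5 < 6 and write every simplex with vertices in increasing order. Then dim K = 2 and the simplices of K are:

  0-simplices (7): [0], [1], [2], [3], [4], [5], [6]
  1-simplices (11): [0,1], [0,2], [0,3], [0,5], [0,6], [1,3], [1,6], [2,4], [2,6], [4,5], [4,6]
  2-simplices (4): [0,1,3], [0,1,6], [0,2,6], [2,4,6]

so the chain groups are C_0 ≅ Z^7, C_1 ≅ Z^11, C_2 ≅ Z^4.

The boundary map ∂_1: C_1 → C_0 is given by ∂[p,q] = [q] − [p]. For instance
  ∂[0,5] = [5] − [0].
The resulting 7×11 matrix has rank 6, and its Smith normal form has invariant factors (1,1,1,1,1,1).

The boundary map ∂_2: C_2 → C_1 sends each 2-simplex [p,q,r] to [q,r] − [p,r] + [p,q]. For instance
  ∂[0,1,3] = [1,3] − [0,3] + [0,1],
  ∂[2,4,6] = [4,6] − [2,6] + [2,4].
This gives a 11×4 integer matrix of rank 4; reducing to Smith normal form yields diagonal entries (1,1,1,1).

Reading off H_k = ker ∂_k / im ∂_{k+1}:

  H_0: rank C_0 − rank ∂_1 = 7 − 6 = 1, and the invariant factors of ∂_1 are all 1, so H_0 = Z.
  H_1: rank ker ∂_1 − rank ∂_2 = (11 − 6) − 4 = 1, and the invariant factors of ∂_2 are all 1, so H_1 = Z.
  H_2: rank ker ∂_2 − rank ∂_3 = (4 − 4) − 0 = 0, and there is no ∂_3, so H_2 = 0.

As a check, the Euler characteristic is 7 − 11 + 4 = 0, which agrees with 1 − 1 + 0 = 0.

Hence the Betti numbers are b_0 = 1, b_1 = 1, b_2 = 0.

b_0 = 1, b_1 = 1, b_2 = 0.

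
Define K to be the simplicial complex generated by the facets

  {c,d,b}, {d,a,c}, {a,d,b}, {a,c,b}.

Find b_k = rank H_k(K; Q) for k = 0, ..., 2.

Order the vertices as a < b < c < d. Listing each simplex with vertices in this order, K has dimension 2 with simplices:

  0-simplices (4): a, b, c, d
  1-simplices (6): ab, ac, ad, bc, bd, cd
  2-simplices (4): abc, abd, acd, bcd

Hence C_0 ≅ Z^4, C_1 ≅ Z^6, C_2 ≅ Z^4.

Boundary ∂_1: C_1 → C_0 is given by ∂[p,q] = [q] − [p].
As a 4×6 matrix over Z this has rank 3, with invariant factors (1,1,1).

The boundary map ∂_2: C_2 → C_1 maps a triangle to the signed sum of its edges. For instance
  ∂acd = cd − ad + ac,
  ∂abd = bd − ad + ab.
As a 6×4 matrix over Z this has rank 3, with invariant factors (1,1,1).

Now H_k = ker ∂_k / im ∂_{k+1}, so:

  H_0: rank C_0 − rank ∂_1 = 4 − 3 = 1, and the invariant factors of ∂_1 are all 1, so H_0 = Z.
  H_1: rank ker ∂_1 − rank ∂_2 = (6 − 3) − 3 = 0, and the invariant factors of ∂_2 are all 1, so H_1 = 0.
  H_2: rank ker ∂_2 − rank ∂_3 = (4 − 3) − 0 = 1, and there is no ∂_3, so H_2 = Z.

Hence the Betti numbers are b_0 = 1, b_1 = 0, b_2 = 1.

b_0 = 1, b_1 = 0, b_2 = 1.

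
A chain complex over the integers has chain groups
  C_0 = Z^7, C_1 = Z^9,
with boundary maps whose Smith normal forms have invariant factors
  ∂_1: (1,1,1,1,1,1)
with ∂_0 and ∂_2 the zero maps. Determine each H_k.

H_0 ≅ Z,  H_1 ≅ Z^3.

H_0: b_0 = 7 − 0 − 6 = 1; torsion from ∂_1 factors > 1: none. So H_0 ≅ Z.
H_1: b_1 = 9 − 6 − 0 = 3; torsion from ∂_2 factors > 1: none. So H_1 ≅ Z^3.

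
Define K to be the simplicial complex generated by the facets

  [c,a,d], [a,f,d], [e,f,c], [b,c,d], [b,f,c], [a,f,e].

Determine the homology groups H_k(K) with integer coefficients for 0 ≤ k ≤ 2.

H_0 = Z,  H_1 = Z,  H_2 = 0.

Order the vertices as a < b < c < d < e < f. Listing each simplex with vertices in this order, K has dimension 2 with simplices:

  0-simplices (6): a, b, c, d, e, f
  1-simplices (12): ac, ad, ae, af, bc, bd, bf, cd, ce, cf, df, ef
  2-simplices (6): acd, adf, aef, bcd, bcf, cef

giving chain groups C_0 ≅ Z^6, C_1 ≅ Z^12, C_2 ≅ Z^6.

Boundary ∂_1: C_1 → C_0 is given by ∂[p,q] = [q] − [p]. For instance
  ∂df = f − d.
As a 6×12 matrix over Z this has rank 5, with invariant factors (1,1,1,1,1).

Boundary ∂_2: C_2 → C_1 maps a triangle to the signed sum of its edges. For instance
  ∂bcd = cd − bd + bc,
  ∂cef = ef − cf + ce.
As a 12×6 matrix over Z this has rank 6, with invariant factors (1,1,1,1,1,1).

Reading off H_k = ker ∂_k / im ∂_{k+1}:

  H_0: rank C_0 − rank ∂_1 = 6 − 5 = 1, and the invariant factors of ∂_1 are all 1, so H_0 = Z.
  H_1: rank ker ∂_1 − rank ∂_2 = (12 − 5) − 6 = 1, and the invariant factors of ∂_2 are all 1, so H_1 = Z.
  H_2: rank ker ∂_2 − rank ∂_3 = (6 − 6) − 0 = 0, and there is no ∂_3, so H_2 = 0.

(K is a triangulation of the cylinder S^1 x I.)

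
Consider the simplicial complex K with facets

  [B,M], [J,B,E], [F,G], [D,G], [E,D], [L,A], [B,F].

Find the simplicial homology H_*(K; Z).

H_0 = Z^2,  H_1 = Z,  H_2 = 0.

Take the total order A < B < D < E < F < G < J < L < M on the vertex set. Then K (dimension 2) consists of the simplices:

  0-simplices (9): A, B, D, E, F, G, J, L, M
  1-simplices (9): AL, BE, BF, BJ, BM, DE, DG, EJ, FG
  2-simplices (1): BEJ

giving chain groups C_0 ≅ Z^9, C_1 ≅ Z^9, C_2 ≅ Z^1.

∂_1: C_1 → C_0 maps an edge to its endpoints' difference, ∂[p,q] = q − p.
The resulting 9×9 matrix has rank 7, and its Smith normal form has invariant factors (1,1,1,1,1,1,1).

The boundary map ∂_2: C_2 → C_1 maps a triangle to the signed sum of its edges. For instance
  ∂BEJ = EJ − BJ + BE.
This gives a 9×1 integer matrix of rank 1; reducing to Smith normal form yields diagonal entries (1).

Reading off H_k = ker ∂_k / im ∂_{k+1}:

  H_0: rank C_0 − rank ∂_1 = 9 − 7 = 2, and the invariant factors of ∂_1 are all 1, so H_0 ≅ Z^2.
  H_1: rank ker ∂_1 − rank ∂_2 = (9 − 7) − 1 = 1, and the invariant factors of ∂_2 are all 1, so H_1 ≅ Z.
  H_2: rank ker ∂_2 − rank ∂_3 = (1 − 1) − 0 = 0, and there is no ∂_3, so H_2 ≅ 0.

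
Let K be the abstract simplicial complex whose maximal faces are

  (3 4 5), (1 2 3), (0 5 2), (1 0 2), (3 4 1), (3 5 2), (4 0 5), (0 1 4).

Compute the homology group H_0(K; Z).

H_0 = Z.

Take the total order 0 < 1 < 2 < 3 < 4 < 5 on the vertex set. Then K (dimension 2) consists of the simplices:

  0-simplices (6): [0], [1], [2], [3], [4], [5]
  1-simplices (12): [0,1], [0,2], [0,4], [0,5], [1,2], [1,3], [1,4], [2,3], [2,5], [3,4], [3,5], [4,5]
  2-simplices (8): [0,1,2], [0,1,4], [0,2,5], [0,4,5], [1,2,3], [1,3,4], [2,3,5], [3,4,5]

giving chain groups C_0 ≅ Z^6, C_1 ≅ Z^12, C_2 ≅ Z^8.

Boundary ∂_1: C_1 → C_0 is given by ∂[p,q] = [q] − [p]. For instance
  ∂[2,3] = [3] − [2].
The resulting 6×12 matrix has rank 5, and its Smith normal form has invariant factors (1,1,1,1,1).

Boundary ∂_2: C_2 → C_1 maps a triangle to the signed sum of its edges. For instance
  ∂[1,3,4] = [3,4] − [1,4] + [1,3],
  ∂[3,4,5] = [4,5] − [3,5] + [3,4].
This gives a 12×8 integer matrix of rank 7; reducing to Smith normal form yields diagonal entries (1,1,1,1,1,1,1).

Computing H_k = (kernel of ∂_k) / (image of ∂_{k+1}):

  H_0: rank C_0 − rank ∂_1 = 6 − 5 = 1, and the invariant factors of ∂_1 are all 1, so H_0 ≅ Z.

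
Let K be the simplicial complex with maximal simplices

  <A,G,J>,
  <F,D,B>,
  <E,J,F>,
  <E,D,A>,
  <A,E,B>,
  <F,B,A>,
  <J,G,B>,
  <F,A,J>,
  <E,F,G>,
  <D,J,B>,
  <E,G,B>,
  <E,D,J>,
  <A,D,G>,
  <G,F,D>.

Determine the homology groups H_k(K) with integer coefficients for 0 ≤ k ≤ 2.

Fix the vertex order A < B < D < E < F < G < J and write every simplex with vertices in increasing order. Then dim K = 2 and the simplices of K are:

  0-simplices (7): A, B, D, E, F, G, J
  1-simplices (21): AB, AD, AE, AF, AG, AJ, BD, BE, BF, BG, BJ, DE, DF, DG, DJ, EF, EG, EJ, FG, FJ, GJ
  2-simplices (14): ABE, ABF, ADE, ADG, AFJ, AGJ, BDF, BDJ, BEG, BGJ, DEJ, DFG, EFG, EFJ

giving chain groups C_0 ≅ Z^7, C_1 ≅ Z^21, C_2 ≅ Z^14.

The boundary map ∂_1: C_1 → C_0 is given by ∂[p,q] = [q] − [p].
This gives a 7×21 integer matrix of rank 6; reducing to Smith normal form yields diagonal entries (1,1,1,1,1,1).

The boundary map ∂_2: C_2 → C_1 maps a triangle to the signed sum of its edges. For instance
  ∂BGJ = GJ − BJ + BG,
  ∂DFG = FG − DG + DF.
This gives a 21×14 integer matrix of rank 13; reducing to Smith normal form yields diagonal entries (1,1,1,1,1,1,1,1,1,1,1,1,1).

Reading off H_k = ker ∂_k / im ∂_{k+1}:

  H_0: rank C_0 − rank ∂_1 = 7 − 6 = 1, and the invariant factors of ∂_1 are all 1, so H_0 = Z.
  H_1: rank ker ∂_1 − rank ∂_2 = (21 − 6) − 13 = 2, and the invariant factors of ∂_2 are all 1, so H_1 = Z^2.
  H_2: rank ker ∂_2 − rank ∂_3 = (14 − 13) − 0 = 1, and there is no ∂_3, so H_2 = Z.

As a check, the Euler characteristic is 7 − 21 + 14 = 0, which agrees with 1 − 2 + 1 = 0.

H_0 ≅ Z,  H_1 ≅ Z^2,  H_2 ≅ Z.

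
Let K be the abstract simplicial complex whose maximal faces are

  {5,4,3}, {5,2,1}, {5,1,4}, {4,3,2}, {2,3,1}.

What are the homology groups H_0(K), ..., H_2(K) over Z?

We work with the vertex ordering 1 < 2 < 3 < 4 < 5. The simplices of K, each written with vertices in increasing order, are:

  0-simplices (5): [1], [2], [3], [4], [5]
  1-simplices (10): [1,2], [1,3], [1,4], [1,5], [2,3], [2,4], [2,5], [3,4], [3,5], [4,5]
  2-simplices (5): [1,2,3], [1,2,5], [1,4,5], [2,3,4], [3,4,5]

Hence C_0 ≅ Z^5, C_1 ≅ Z^10, C_2 ≅ Z^5.

The boundary map ∂_1: C_1 → C_0 sends each edge [p,q] (with p < q) to q − p. For instance
  ∂[3,4] = [4] − [3].
As a 5×10 matrix over Z this has rank 4, with invariant factors (1,1,1,1).

The boundary map ∂_2: C_2 → C_1 acts by ∂[p,q,r] = [q,r] − [p,r] + [p,q]. For instance
  ∂[1,4,5] = [4,5] − [1,5] + [1,4],
  ∂[2,3,4] = [3,4] − [2,4] + [2,3].
The resulting 10×5 matrix has rank 5, and its Smith normal form has invariant factors (1,1,1,1,1).

Now H_k = ker ∂_k / im ∂_{k+1}, so:

  H_0: rank C_0 − rank ∂_1 = 5 − 4 = 1, and the invariant factors of ∂_1 are all 1, so H_0 ≅ Z.
  H_1: rank ker ∂_1 − rank ∂_2 = (10 − 4) − 5 = 1, and the invariant factors of ∂_2 are all 1, so H_1 ≅ Z.
  H_2: rank ker ∂_2 − rank ∂_3 = (5 − 5) − 0 = 0, and there is no ∂_3, so H_2 ≅ 0.

H_0 = Z,  H_1 = Z,  H_2 = 0.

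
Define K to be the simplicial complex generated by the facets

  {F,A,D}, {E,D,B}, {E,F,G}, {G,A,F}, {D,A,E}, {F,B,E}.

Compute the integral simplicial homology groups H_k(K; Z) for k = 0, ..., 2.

Take the total order A < B < D < E < F < G on the vertex set. Then K (dimension 2) consists of the simplices:

  0-simplices (6): A, B, D, E, F, G
  1-simplices (12): AD, AE, AF, AG, BD, BE, BF, DE, DF, EF, EG, FG
  2-simplices (6): ADE, ADF, AFG, BDE, BEF, EFG

so the chain groups are C_0 ≅ Z^6, C_1 ≅ Z^12, C_2 ≅ Z^6.

The boundary map ∂_1: C_1 → C_0 is given by ∂[p,q] = [q] − [p]. For instance
  ∂DF = F − D.
The 6×12 boundary matrix has rank 5 and Smith normal form diag(1,1,1,1,1).

The boundary map ∂_2: C_2 → C_1 sends each 2-simplex [p,q,r] to [q,r] − [p,r] + [p,q]. For instance
  ∂BDE = DE − BE + BD,
  ∂ADF = DF − AF + AD.
This gives a 12×6 integer matrix of rank 6; reducing to Smith normal form yields diagonal entries (1,1,1,1,1,1).

Computing H_k = (kernel of ∂_k) / (image of ∂_{k+1}):

  H_0: rank C_0 − rank ∂_1 = 6 − 5 = 1, and the invariant factors of ∂_1 are all 1, so H_0 ≅ Z.
  H_1: rank ker ∂_1 − rank ∂_2 = (12 − 5) − 6 = 1, and the invariant factors of ∂_2 are all 1, so H_1 ≅ Z.
  H_2: rank ker ∂_2 − rank ∂_3 = (6 − 6) − 0 = 0, and there is no ∂_3, so H_2 ≅ 0.

(K is a triangulation of the cylinder S^1 x I.)

H_0 ≅ Z,  H_1 ≅ Z,  H_2 = 0.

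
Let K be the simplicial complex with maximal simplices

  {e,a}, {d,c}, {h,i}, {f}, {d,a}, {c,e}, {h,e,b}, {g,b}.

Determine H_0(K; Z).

K has 9 vertices, 9 edges, 1 triangle.
rank ∂_0 = 0, rank ∂_1 = 7 ⇒ b_0 = 9 − 0 − 7 = 2; all invariant factors of ∂_1 are 1 so no torsion. So H_0 ≅ Z^2.

H_0 = Z^2.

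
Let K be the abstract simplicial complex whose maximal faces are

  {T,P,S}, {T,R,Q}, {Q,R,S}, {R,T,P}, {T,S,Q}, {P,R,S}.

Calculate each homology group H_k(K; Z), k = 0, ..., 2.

K has 5 vertices, 9 edges, 6 triangles.
rank ∂_0 = 0, rank ∂_1 = 4 ⇒ b_0 = 5 − 0 − 4 = 1; all invariant factors of ∂_1 are 1 so no torsion. So H_0 ≅ Z.
rank ∂_1 = 4, rank ∂_2 = 5 ⇒ b_1 = 9 − 4 − 5 = 0; all invariant factors of ∂_2 are 1 so no torsion. So H_1 ≅ 0.
rank ∂_2 = 5, rank ∂_3 = 0 ⇒ b_2 = 6 − 5 − 0 = 1. So H_2 ≅ Z.

H_0 ≅ Z,  H_1 = 0,  H_2 ≅ Z.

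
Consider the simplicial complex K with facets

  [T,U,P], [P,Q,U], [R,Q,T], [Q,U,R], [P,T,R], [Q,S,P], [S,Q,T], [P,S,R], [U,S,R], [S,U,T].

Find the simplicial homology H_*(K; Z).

K has 6 vertices, 15 edges, 10 triangles.
rank ∂_0 = 0, rank ∂_1 = 5 ⇒ b_0 = 6 − 0 − 5 = 1; all invariant factors of ∂_1 are 1 so no torsion. So H_0 ≅ Z.
rank ∂_1 = 5, rank ∂_2 = 10 ⇒ b_1 = 15 − 5 − 10 = 0; ∂_2 has invariant factor(s) [2] giving torsion. So H_1 ≅ Z/2.
rank ∂_2 = 10, rank ∂_3 = 0 ⇒ b_2 = 10 − 10 − 0 = 0. So H_2 ≅ 0.

H_0 = Z,  H_1 = Z/2,  H_2 = 0.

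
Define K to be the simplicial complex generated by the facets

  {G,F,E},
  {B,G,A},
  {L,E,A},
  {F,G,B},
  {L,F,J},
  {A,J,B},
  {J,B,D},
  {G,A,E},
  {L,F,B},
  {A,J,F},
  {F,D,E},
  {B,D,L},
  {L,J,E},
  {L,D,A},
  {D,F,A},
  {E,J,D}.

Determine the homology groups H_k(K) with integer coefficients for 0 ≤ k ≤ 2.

H_0 ≅ Z,  H_1 ≅ Z^2,  H_2 ≅ Z.

We work with the vertex ordering A < B < D < E < F < G < J < L. The simplices of K, each written with vertices in increasing order, are:

  0-simplices (8): A, B, D, E, F, G, J, L
  1-simplices (24): AB, AD, AE, AF, AG, AJ, AL, BD, BF, BG, BJ, BL, DE, DF, DJ, DL, EF, EG, EJ, EL, FG, FJ, FL, JL
  2-simplices (16): ABG, ABJ, ADF, ADL, AEG, AEL, AFJ, BDJ, BDL, BFG, BFL, DEF, DEJ, EFG, EJL, FJL

Hence C_0 ≅ Z^8, C_1 ≅ Z^24, C_2 ≅ Z^16.

The boundary map ∂_1: C_1 → C_0 sends each edge [p,q] (with p < q) to q − p. For instance
  ∂EL = L − E.
This gives a 8×24 integer matrix of rank 7; reducing to Smith normal form yields diagonal entries (1,1,1,1,1,1,1).

The boundary map ∂_2: C_2 → C_1 sends each 2-simplex [p,q,r] to [q,r] − [p,r] + [p,q]. For instance
  ∂AEG = EG − AG + AE,
  ∂FJL = JL − FL + FJ.
The 24×16 boundary matrix has rank 15 and Smith normal form diag(1,1,1,1,1,1,1,1,1,1,1,1,1,1,1).

Computing H_k = (kernel of ∂_k) / (image of ∂_{k+1}):

  H_0: rank C_0 − rank ∂_1 = 8 − 7 = 1, and the invariant factors of ∂_1 are all 1, so H_0 ≅ Z.
  H_1: rank ker ∂_1 − rank ∂_2 = (24 − 7) − 15 = 2, and the invariant factors of ∂_2 are all 1, so H_1 ≅ Z^2.
  H_2: rank ker ∂_2 − rank ∂_3 = (16 − 15) − 0 = 1, and there is no ∂_3, so H_2 ≅ Z.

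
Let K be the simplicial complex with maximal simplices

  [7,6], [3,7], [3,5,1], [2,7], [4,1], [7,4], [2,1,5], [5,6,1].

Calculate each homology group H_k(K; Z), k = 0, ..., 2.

Take the total order 1 < 2 < 3 < 4 < 5 < 6 < 7 on the vertex set. Then K (dimension 2) consists of the simplices:

  0-simplices (7): [1], [2], [3], [4], [5], [6], [7]
  1-simplices (12): [1,2], [1,3], [1,4], [1,5], [1,6], [2,5], [2,7], [3,5], [3,7], [4,7], [5,6], [6,7]
  2-simplices (3): [1,2,5], [1,3,5], [1,5,6]

Hence C_0 ≅ Z^7, C_1 ≅ Z^12, C_2 ≅ Z^3.

∂_1: C_1 → C_0 maps an edge to its endpoints' difference, ∂[p,q] = q − p. For instance
  ∂[2,7] = [7] − [2].
The resulting 7×12 matrix has rank 6, and its Smith normal form has invariant factors (1,1,1,1,1,1).

∂_2: C_2 → C_1 sends each 2-simplex [p,q,r] to [q,r] − [p,r] + [p,q]. For instance
  ∂[1,2,5] = [2,5] − [1,5] + [1,2],
  ∂[1,5,6] = [5,6] − [1,6] + [1,5].
This gives a 12×3 integer matrix of rank 3; reducing to Smith normal form yields diagonal entries (1,1,1).

Computing H_k = (kernel of ∂_k) / (image of ∂_{k+1}):

  H_0: rank C_0 − rank ∂_1 = 7 − 6 = 1, and the invariant factors of ∂_1 are all 1, so H_0 ≅ Z.
  H_1: rank ker ∂_1 − rank ∂_2 = (12 − 6) − 3 = 3, and the invariant factors of ∂_2 are all 1, so H_1 ≅ Z^3.
  H_2: rank ker ∂_2 − rank ∂_3 = (3 − 3) − 0 = 0, and there is no ∂_3, so H_2 ≅ 0.

H_0 = Z,  H_1 = Z^3,  H_2 = 0.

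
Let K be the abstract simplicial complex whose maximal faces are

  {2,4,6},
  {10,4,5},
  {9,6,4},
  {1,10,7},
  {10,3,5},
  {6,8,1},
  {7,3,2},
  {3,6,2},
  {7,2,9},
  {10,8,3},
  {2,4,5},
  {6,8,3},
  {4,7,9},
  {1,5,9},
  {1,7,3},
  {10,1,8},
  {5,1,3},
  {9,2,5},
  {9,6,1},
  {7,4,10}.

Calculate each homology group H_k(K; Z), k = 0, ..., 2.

Order the vertices as 1 < 2 < 3 < 4 < 5 < 6 < 7 < 8 < 9 < 10. Listing each simplex with vertices in this order, K has dimension 2 with simplices:

  0-simplices (10): [1], [2], [3], [4], [5], [6], [7], [8], [9], [10]
  1-simplices (30): (30 of them)
  2-simplices (20): (20 of them)

so the chain groups are C_0 ≅ Z^10, C_1 ≅ Z^30, C_2 ≅ Z^20.

Boundary ∂_1: C_1 → C_0 is given by ∂[p,q] = [q] − [p]. For instance
  ∂[4,6] = [6] − [4].
This gives a 10×30 integer matrix of rank 9; reducing to Smith normal form yields diagonal entries (1,1,1,1,1,1,1,1,1).

The boundary map ∂_2: C_2 → C_1 acts by ∂[p,q,r] = [q,r] − [p,r] + [p,q]. For instance
  ∂[1,7,10] = [7,10] − [1,10] + [1,7],
  ∂[1,3,5] = [3,5] − [1,5] + [1,3].
This gives a 30×20 integer matrix of rank 20; reducing to Smith normal form yields diagonal entries (1,1,1,1,1,1,1,1,1,1,1,1,1,1,1,1,1,1,1,2).

Reading off H_k = ker ∂_k / im ∂_{k+1}:

  H_0: rank C_0 − rank ∂_1 = 10 − 9 = 1, and the invariant factors of ∂_1 are all 1, so H_0 = Z.
  H_1: rank ker ∂_1 − rank ∂_2 = (30 − 9) − 20 = 1, and ∂_2 has invariant factor 2 > 1, so H_1 = Z ⊕ Z/2.
  H_2: rank ker ∂_2 − rank ∂_3 = (20 − 20) − 0 = 0, and there is no ∂_3, so H_2 = 0.

(K is a triangulation of the Klein bottle.)

H_0 = Z,  H_1 = Z ⊕ Z/2,  H_2 = 0.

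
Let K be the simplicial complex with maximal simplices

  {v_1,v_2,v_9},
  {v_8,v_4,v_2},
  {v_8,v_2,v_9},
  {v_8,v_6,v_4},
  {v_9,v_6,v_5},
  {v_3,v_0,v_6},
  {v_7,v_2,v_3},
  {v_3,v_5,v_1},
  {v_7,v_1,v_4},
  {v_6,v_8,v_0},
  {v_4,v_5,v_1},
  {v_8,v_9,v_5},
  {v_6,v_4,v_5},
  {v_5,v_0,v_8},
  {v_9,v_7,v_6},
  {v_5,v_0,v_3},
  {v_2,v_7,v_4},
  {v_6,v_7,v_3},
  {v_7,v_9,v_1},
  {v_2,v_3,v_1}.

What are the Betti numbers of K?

b_0 = 1, b_1 = 1, b_2 = 0.

We work with the vertex ordering v_0 < v_1 < v_2 < v_3 < v_4 < v_5 < v_6 < v_7 < v_8 < v_9. The simplices of K, each written with vertices in increasing order, are:

  0-simplices (10): [v_0], [v_1], [v_2], [v_3], [v_4], [v_5], [v_6], [v_7], [v_8], [v_9]
  1-simplices (30): (30 of them)
  2-simplices (20): (20 of them)

Hence C_0 ≅ Z^10, C_1 ≅ Z^30, C_2 ≅ Z^20.

Boundary ∂_1: C_1 → C_0 sends each edge [p,q] (with p < q) to q − p.
This gives a 10×30 integer matrix of rank 9; reducing to Smith normal form yields diagonal entries (1,1,1,1,1,1,1,1,1).

∂_2: C_2 → C_1 maps a triangle to the signed sum of its edges. For instance
  ∂[v_1,v_4,v_7] = [v_4,v_7] − [v_1,v_7] + [v_1,v_4],
  ∂[v_3,v_6,v_7] = [v_6,v_7] − [v_3,v_7] + [v_3,v_6].
This gives a 30×20 integer matrix of rank 20; reducing to Smith normal form yields diagonal entries (1,1,1,1,1,1,1,1,1,1,1,1,1,1,1,1,1,1,1,2).

From H_k ≅ ker(∂_k) / im(∂_{k+1}) we obtain:

  H_0: rank C_0 − rank ∂_1 = 10 − 9 = 1, and the invariant factors of ∂_1 are all 1, so H_0 = Z.
  H_1: rank ker ∂_1 − rank ∂_2 = (30 − 9) − 20 = 1, and ∂_2 has invariant factor 2 > 1, so H_1 = Z ⊕ Z/2Z.
  H_2: rank ker ∂_2 − rank ∂_3 = (20 − 20) − 0 = 0, and there is no ∂_3, so H_2 = 0.

As a check, the Euler characteristic is 10 − 30 + 20 = 0, which agrees with 1 − 1 + 0 = 0.

Hence the Betti numbers are b_0 = 1, b_1 = 1, b_2 = 0.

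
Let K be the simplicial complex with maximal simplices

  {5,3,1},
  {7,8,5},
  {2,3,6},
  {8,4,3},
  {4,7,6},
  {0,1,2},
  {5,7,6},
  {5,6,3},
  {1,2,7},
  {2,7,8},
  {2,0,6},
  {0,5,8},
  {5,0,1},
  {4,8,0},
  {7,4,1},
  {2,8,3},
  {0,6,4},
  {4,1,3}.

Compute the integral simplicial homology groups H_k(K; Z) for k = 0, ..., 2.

H_0 = Z,  H_1 = Z^2,  H_2 = Z.

Order the vertices as 0 < 1 < 2 < 3 < 4 < 5 < 6 < 7 < 8. Listing each simplex with vertices in this order, K has dimension 2 with simplices:

  0-simplices (9): [0], [1], [2], [3], [4], [5], [6], [7], [8]
  1-simplices (27): (27 of them)
  2-simplices (18): [0,1,2], [0,1,5], [0,2,6], [0,4,6], [0,4,8], [0,5,8], [1,2,7], [1,3,4], [1,3,5], [1,4,7], [2,3,6], [2,3,8], [2,7,8], [3,4,8], [3,5,6], [4,6,7], [5,6,7], [5,7,8]

Hence C_0 ≅ Z^9, C_1 ≅ Z^27, C_2 ≅ Z^18.

∂_1: C_1 → C_0 maps an edge to its endpoints' difference, ∂[p,q] = q − p. For instance
  ∂[4,6] = [6] − [4].
The resulting 9×27 matrix has rank 8, and its Smith normal form has invariant factors (1,1,1,1,1,1,1,1).

∂_2: C_2 → C_1 maps a triangle to the signed sum of its edges. For instance
  ∂[5,7,8] = [7,8] − [5,8] + [5,7],
  ∂[5,6,7] = [6,7] − [5,7] + [5,6].
The 27×18 boundary matrix has rank 17 and Smith normal form diag(1,1,1,1,1,1,1,1,1,1,1,1,1,1,1,1,1).

Computing H_k = (kernel of ∂_k) / (image of ∂_{k+1}):

  H_0: rank C_0 − rank ∂_1 = 9 − 8 = 1, and the invariant factors of ∂_1 are all 1, so H_0 = Z.
  H_1: rank ker ∂_1 − rank ∂_2 = (27 − 8) − 17 = 2, and the invariant factors of ∂_2 are all 1, so H_1 = Z^2.
  H_2: rank ker ∂_2 − rank ∂_3 = (18 − 17) − 0 = 1, and there is no ∂_3, so H_2 = Z.

(K is a triangulation of the torus T^2.)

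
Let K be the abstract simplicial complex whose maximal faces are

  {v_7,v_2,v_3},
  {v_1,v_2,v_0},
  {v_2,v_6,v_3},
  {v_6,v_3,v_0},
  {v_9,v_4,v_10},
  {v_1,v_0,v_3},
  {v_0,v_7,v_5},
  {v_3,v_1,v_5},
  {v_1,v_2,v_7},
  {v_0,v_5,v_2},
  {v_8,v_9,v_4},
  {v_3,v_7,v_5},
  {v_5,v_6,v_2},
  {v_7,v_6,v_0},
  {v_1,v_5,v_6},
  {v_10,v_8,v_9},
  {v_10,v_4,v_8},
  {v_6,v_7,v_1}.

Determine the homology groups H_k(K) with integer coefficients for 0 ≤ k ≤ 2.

We work with the vertex ordering v_0 < v_1 < v_2 < v_3 < v_4 < v_5 < v_6 < v_7 < v_8 < v_9 < v_10. The simplices of K, each written with vertices in increasing order, are:

  0-simplices (11): [v_0], [v_1], [v_2], [v_3], [v_4], [v_5], [v_6], [v_7], [v_8], [v_9], [v_10]
  1-simplices (27): (27 of them)
  2-simplices (18): (18 of them)

so the chain groups are C_0 ≅ Z^11, C_1 ≅ Z^27, C_2 ≅ Z^18.

∂_1: C_1 → C_0 maps an edge to its endpoints' difference, ∂[p,q] = q − p. For instance
  ∂[v_0,v_6] = [v_6] − [v_0].
This gives a 11×27 integer matrix of rank 9; reducing to Smith normal form yields diagonal entries (1,1,1,1,1,1,1,1,1).

∂_2: C_2 → C_1 sends each 2-simplex [p,q,r] to [q,r] − [p,r] + [p,q]. For instance
  ∂[v_4,v_9,v_10] = [v_9,v_10] − [v_4,v_10] + [v_4,v_9],
  ∂[v_4,v_8,v_9] = [v_8,v_9] − [v_4,v_9] + [v_4,v_8].
The 27×18 boundary matrix has rank 16 and Smith normal form diag(1,1,1,1,1,1,1,1,1,1,1,1,1,1,1,1).

From H_k ≅ ker(∂_k) / im(∂_{k+1}) we obtain:

  H_0: rank C_0 − rank ∂_1 = 11 − 9 = 2, and the invariant factors of ∂_1 are all 1, so H_0 ≅ Z^2.
  H_1: rank ker ∂_1 − rank ∂_2 = (27 − 9) − 16 = 2, and the invariant factors of ∂_2 are all 1, so H_1 ≅ Z^2.
  H_2: rank ker ∂_2 − rank ∂_3 = (18 − 16) − 0 = 2, and there is no ∂_3, so H_2 ≅ Z^2.

As a check, the Euler characteristic is 11 − 27 + 18 = 2, which agrees with 2 − 2 + 2 = 2.

H_0 ≅ Z^2,  H_1 ≅ Z^2,  H_2 ≅ Z^2.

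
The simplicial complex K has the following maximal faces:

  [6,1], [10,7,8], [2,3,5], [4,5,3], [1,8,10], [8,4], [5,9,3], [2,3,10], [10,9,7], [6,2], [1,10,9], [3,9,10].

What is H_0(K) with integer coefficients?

H_0 = Z.

Fix the vertex order 1 < 2 < 3 < 4 < 5 < 6 < 7 < 8 < 9 < 10 and write every simplex with vertices in increasing order. Then dim K = 2 and the simplices of K are:

  0-simplices (10): [1], [2], [3], [4], [5], [6], [7], [8], [9], [10]
  1-simplices (20): [1,6], [1,8], [1,9], [1,10], [2,3], [2,5], [2,6], [2,10], [3,4], [3,5], [3,9], [3,10], [4,5], [4,8], [5,9], [7,8], [7,9], [7,10], [8,10], [9,10]
  2-simplices (9): [1,8,10], [1,9,10], [2,3,5], [2,3,10], [3,4,5], [3,5,9], [3,9,10], [7,8,10], [7,9,10]

Hence C_0 ≅ Z^10, C_1 ≅ Z^20, C_2 ≅ Z^9.

Boundary ∂_1: C_1 → C_0 is given by ∂[p,q] = [q] − [p].
The resulting 10×20 matrix has rank 9, and its Smith normal form has invariant factors (1,1,1,1,1,1,1,1,1).

Boundary ∂_2: C_2 → C_1 acts by ∂[p,q,r] = [q,r] − [p,r] + [p,q]. For instance
  ∂[3,9,10] = [9,10] − [3,10] + [3,9],
  ∂[3,5,9] = [5,9] − [3,9] + [3,5].
As a 20×9 matrix over Z this has rank 9, with invariant factors (1,1,1,1,1,1,1,1,1).

Reading off H_k = ker ∂_k / im ∂_{k+1}:

  H_0: rank C_0 − rank ∂_1 = 10 − 9 = 1, and the invariant factors of ∂_1 are all 1, so H_0 ≅ Z.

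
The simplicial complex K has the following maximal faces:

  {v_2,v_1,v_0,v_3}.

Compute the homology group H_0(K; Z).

H_0 = Z.

Order the vertices as v_0 < v_1 < v_2 < v_3. Listing each simplex with vertices in this order, K has dimension 3 with simplices:

  0-simplices (4): [v_0], [v_1], [v_2], [v_3]
  1-simplices (6): [v_0,v_1], [v_0,v_2], [v_0,v_3], [v_1,v_2], [v_1,v_3], [v_2,v_3]
  2-simplices (4): [v_0,v_1,v_2], [v_0,v_1,v_3], [v_0,v_2,v_3], [v_1,v_2,v_3]
  3-simplices (1): [v_0,v_1,v_2,v_3]

so the chain groups are C_0 ≅ Z^4, C_1 ≅ Z^6, C_2 ≅ Z^4, C_3 ≅ Z^1.

The boundary map ∂_1: C_1 → C_0 maps an edge to its endpoints' difference, ∂[p,q] = q − p.
The 4×6 boundary matrix has rank 3 and Smith normal form diag(1,1,1).

The boundary map ∂_2: C_2 → C_1 acts by ∂[p,q,r] = [q,r] − [p,r] + [p,q]. For instance
  ∂[v_0,v_1,v_3] = [v_1,v_3] − [v_0,v_3] + [v_0,v_1],
  ∂[v_0,v_1,v_2] = [v_1,v_2] − [v_0,v_2] + [v_0,v_1].
The 6×4 boundary matrix has rank 3 and Smith normal form diag(1,1,1).

The boundary map ∂_3: C_3 → C_2 sends each 3-simplex σ to the alternating sum Σ_i (−1)^i (σ with its i-th vertex removed). For instance
  ∂[v_0,v_1,v_2,v_3] = [v_1,v_2,v_3] − [v_0,v_2,v_3] + [v_0,v_1,v_3] − [v_0,v_1,v_2].
The 4×1 boundary matrix has rank 1 and Smith normal form diag(1).

Computing H_k = (kernel of ∂_k) / (image of ∂_{k+1}):

  H_0: rank C_0 − rank ∂_1 = 4 − 3 = 1, and the invariant factors of ∂_1 are all 1, so H_0 = Z.

(K is a triangulation of the 3-simplex.)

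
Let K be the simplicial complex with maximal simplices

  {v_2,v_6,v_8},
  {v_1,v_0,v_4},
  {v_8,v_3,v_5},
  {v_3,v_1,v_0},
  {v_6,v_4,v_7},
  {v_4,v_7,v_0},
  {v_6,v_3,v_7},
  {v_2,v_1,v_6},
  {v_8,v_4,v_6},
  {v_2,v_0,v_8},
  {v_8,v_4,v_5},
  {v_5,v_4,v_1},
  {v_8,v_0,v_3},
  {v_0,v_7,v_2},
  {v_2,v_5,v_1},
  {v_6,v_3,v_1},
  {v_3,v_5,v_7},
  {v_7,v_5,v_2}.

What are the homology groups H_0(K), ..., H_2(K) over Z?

H_0 = Z,  H_1 = Z^2,  H_2 = Z.

We work with the vertex ordering v_0 < v_1 < v_2 < v_3 < v_4 < v_5 < v_6 < v_7 < v_8. The simplices of K, each written with vertices in increasing order, are:

  0-simplices (9): [v_0], [v_1], [v_2], [v_3], [v_4], [v_5], [v_6], [v_7], [v_8]
  1-simplices (27): (27 of them)
  2-simplices (18): (18 of them)

Hence C_0 ≅ Z^9, C_1 ≅ Z^27, C_2 ≅ Z^18.

The boundary map ∂_1: C_1 → C_0 maps an edge to its endpoints' difference, ∂[p,q] = q − p.
The resulting 9×27 matrix has rank 8, and its Smith normal form has invariant factors (1,1,1,1,1,1,1,1).

∂_2: C_2 → C_1 acts by ∂[p,q,r] = [q,r] − [p,r] + [p,q]. For instance
  ∂[v_2,v_6,v_8] = [v_6,v_8] − [v_2,v_8] + [v_2,v_6],
  ∂[v_1,v_2,v_5] = [v_2,v_5] − [v_1,v_5] + [v_1,v_2].
The resulting 27×18 matrix has rank 17, and its Smith normal form has invariant factors (1,1,1,1,1,1,1,1,1,1,1,1,1,1,1,1,1).

Computing H_k = (kernel of ∂_k) / (image of ∂_{k+1}):

  H_0: rank C_0 − rank ∂_1 = 9 − 8 = 1, and the invariant factors of ∂_1 are all 1, so H_0 ≅ Z.
  H_1: rank ker ∂_1 − rank ∂_2 = (27 − 8) − 17 = 2, and the invariant factors of ∂_2 are all 1, so H_1 ≅ Z^2.
  H_2: rank ker ∂_2 − rank ∂_3 = (18 − 17) − 0 = 1, and there is no ∂_3, so H_2 ≅ Z.

(K is a triangulation of the torus T^2.)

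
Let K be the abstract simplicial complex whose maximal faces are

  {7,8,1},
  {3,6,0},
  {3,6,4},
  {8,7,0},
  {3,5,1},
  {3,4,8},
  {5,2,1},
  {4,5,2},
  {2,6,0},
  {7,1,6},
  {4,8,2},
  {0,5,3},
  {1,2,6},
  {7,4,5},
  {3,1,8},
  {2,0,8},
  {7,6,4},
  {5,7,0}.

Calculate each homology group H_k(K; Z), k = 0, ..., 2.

K has 9 vertices, 27 edges, 18 triangles.
rank ∂_0 = 0, rank ∂_1 = 8 ⇒ b_0 = 9 − 0 − 8 = 1; all invariant factors of ∂_1 are 1 so no torsion. So H_0 ≅ Z.
rank ∂_1 = 8, rank ∂_2 = 17 ⇒ b_1 = 27 − 8 − 17 = 2; all invariant factors of ∂_2 are 1 so no torsion. So H_1 ≅ Z^2.
rank ∂_2 = 17, rank ∂_3 = 0 ⇒ b_2 = 18 − 17 − 0 = 1. So H_2 ≅ Z.

H_0 = Z,  H_1 = Z^2,  H_2 = Z.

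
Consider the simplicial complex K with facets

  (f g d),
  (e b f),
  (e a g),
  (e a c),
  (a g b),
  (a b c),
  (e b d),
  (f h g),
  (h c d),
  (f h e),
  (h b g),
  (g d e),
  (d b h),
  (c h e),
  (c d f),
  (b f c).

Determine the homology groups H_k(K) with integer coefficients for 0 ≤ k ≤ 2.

H_0 = Z,  H_1 = Z^2,  H_2 = Z.

Take the total order a < b < c < d < e < f < g < h on the vertex set. Then K (dimension 2) consists of the simplices:

  0-simplices (8): a, b, c, d, e, f, g, h
  1-simplices (24): ab, ac, ae, ag, bc, bd, be, bf, bg, bh, cd, ce, cf, ch, de, df, dg, dh, ef, eg, eh, fg, fh, gh
  2-simplices (16): abc, abg, ace, aeg, bcf, bde, bdh, bef, bgh, cdf, cdh, ceh, deg, dfg, efh, fgh

Hence C_0 ≅ Z^8, C_1 ≅ Z^24, C_2 ≅ Z^16.

The boundary map ∂_1: C_1 → C_0 is given by ∂[p,q] = [q] − [p]. For instance
  ∂bh = h − b.
This gives a 8×24 integer matrix of rank 7; reducing to Smith normal form yields diagonal entries (1,1,1,1,1,1,1).

Boundary ∂_2: C_2 → C_1 maps a triangle to the signed sum of its edges. For instance
  ∂bdh = dh − bh + bd,
  ∂aeg = eg − ag + ae.
This gives a 24×16 integer matrix of rank 15; reducing to Smith normal form yields diagonal entries (1,1,1,1,1,1,1,1,1,1,1,1,1,1,1).

Now H_k = ker ∂_k / im ∂_{k+1}, so:

  H_0: rank C_0 − rank ∂_1 = 8 − 7 = 1, and the invariant factors of ∂_1 are all 1, so H_0 = Z.
  H_1: rank ker ∂_1 − rank ∂_2 = (24 − 7) − 15 = 2, and the invariant factors of ∂_2 are all 1, so H_1 = Z^2.
  H_2: rank ker ∂_2 − rank ∂_3 = (16 − 15) − 0 = 1, and there is no ∂_3, so H_2 = Z.

(K is a triangulation of the torus T^2.)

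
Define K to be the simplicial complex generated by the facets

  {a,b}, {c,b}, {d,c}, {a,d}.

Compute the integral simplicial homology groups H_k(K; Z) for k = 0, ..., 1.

K has 4 vertices, 4 edges.
rank ∂_0 = 0, rank ∂_1 = 3 ⇒ b_0 = 4 − 0 − 3 = 1; all invariant factors of ∂_1 are 1 so no torsion. So H_0 ≅ Z.
rank ∂_1 = 3, rank ∂_2 = 0 ⇒ b_1 = 4 − 3 − 0 = 1. So H_1 ≅ Z.

H_0 ≅ Z,  H_1 ≅ Z.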